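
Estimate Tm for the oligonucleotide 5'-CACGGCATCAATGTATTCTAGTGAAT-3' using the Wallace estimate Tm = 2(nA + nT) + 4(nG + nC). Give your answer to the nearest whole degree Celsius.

72°C

Base counts: A=8, T=8, G=5, C=5 (length 26).
Tm = 2·(8+8) + 4·(5+5) = 2·16 + 4·10 = 32 + 40 = 72°C.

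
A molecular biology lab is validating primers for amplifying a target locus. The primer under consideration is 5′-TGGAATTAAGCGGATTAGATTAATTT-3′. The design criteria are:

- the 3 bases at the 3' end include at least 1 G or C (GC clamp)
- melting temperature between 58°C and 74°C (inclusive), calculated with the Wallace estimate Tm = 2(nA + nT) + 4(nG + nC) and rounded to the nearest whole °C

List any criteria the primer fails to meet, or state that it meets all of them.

Fails: GC clamp.

Base counts: A=9, T=10, G=6, C=1 (length 26).
GC clamp: 3' end TTT has 0 G/C, need ≥1 ✗
Tm: Tm = 2·19 + 4·7 = 66°C ✓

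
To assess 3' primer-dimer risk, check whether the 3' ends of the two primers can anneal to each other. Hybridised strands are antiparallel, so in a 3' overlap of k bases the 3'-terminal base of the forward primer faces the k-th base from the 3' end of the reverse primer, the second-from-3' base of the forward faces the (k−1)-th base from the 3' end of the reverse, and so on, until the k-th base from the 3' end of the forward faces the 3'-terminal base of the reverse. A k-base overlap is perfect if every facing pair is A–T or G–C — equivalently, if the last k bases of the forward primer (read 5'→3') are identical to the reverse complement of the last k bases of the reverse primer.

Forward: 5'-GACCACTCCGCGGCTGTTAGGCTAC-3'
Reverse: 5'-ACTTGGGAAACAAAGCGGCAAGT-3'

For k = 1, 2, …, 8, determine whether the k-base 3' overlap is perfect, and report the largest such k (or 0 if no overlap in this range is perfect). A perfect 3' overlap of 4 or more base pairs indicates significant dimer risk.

Longest perfect overlap: 2 complementary base pairs; below the dimer-risk threshold (threshold 4).

Last 8 bases (5'→3') — forward …TAGGCTAC, reverse …CGGCAAGT.
Reverse complement of the reverse primer's last 8 bases: ACTTGCCG; its first k bases are the reverse complement of the reverse primer's last k bases, so a perfect k-base overlap needs the forward primer's last k bases to equal them.
Comparing (forward last k vs required): k=1: C vs A ✗; k=2: AC vs AC ✓; k=3: TAC vs ACT ✗; k=4: CTAC vs ACTT ✗; k=5: GCTAC vs ACTTG ✗; k=6: GGCTAC vs ACTTGC ✗; k=7: AGGCTAC vs ACTTGCC ✗; k=8: TAGGCTAC vs ACTTGCCG ✗.
Only k = 2 is perfect, so the longest perfect 3' overlap is 2.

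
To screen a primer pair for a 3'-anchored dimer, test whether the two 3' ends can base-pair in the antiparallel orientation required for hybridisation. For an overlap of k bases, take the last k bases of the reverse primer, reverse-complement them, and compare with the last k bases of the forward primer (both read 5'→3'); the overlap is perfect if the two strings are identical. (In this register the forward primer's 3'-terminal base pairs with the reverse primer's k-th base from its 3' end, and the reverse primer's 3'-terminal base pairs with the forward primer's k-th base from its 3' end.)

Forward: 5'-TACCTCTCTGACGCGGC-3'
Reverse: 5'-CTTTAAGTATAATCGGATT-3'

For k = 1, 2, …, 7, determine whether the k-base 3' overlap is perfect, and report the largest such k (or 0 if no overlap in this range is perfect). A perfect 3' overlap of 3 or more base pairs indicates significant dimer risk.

Longest perfect overlap: 0 complementary base pairs; below the dimer-risk threshold (threshold 3).

Last 7 bases (5'→3') — forward …ACGCGGC, reverse …TCGGATT.
Reverse complement of the reverse primer's last 7 bases: AATCCGA; its first k bases are the reverse complement of the reverse primer's last k bases, so a perfect k-base overlap needs the forward primer's last k bases to equal them.
Comparing (forward last k vs required): k=1: C vs A ✗; k=2: GC vs AA ✗; k=3: GGC vs AAT ✗; k=4: CGGC vs AATC ✗; k=5: GCGGC vs AATCC ✗; k=6: CGCGGC vs AATCCG ✗; k=7: ACGCGGC vs AATCCGA ✗.
No overlap length from 1 to 7 is perfect, so the longest perfect 3' overlap is 0.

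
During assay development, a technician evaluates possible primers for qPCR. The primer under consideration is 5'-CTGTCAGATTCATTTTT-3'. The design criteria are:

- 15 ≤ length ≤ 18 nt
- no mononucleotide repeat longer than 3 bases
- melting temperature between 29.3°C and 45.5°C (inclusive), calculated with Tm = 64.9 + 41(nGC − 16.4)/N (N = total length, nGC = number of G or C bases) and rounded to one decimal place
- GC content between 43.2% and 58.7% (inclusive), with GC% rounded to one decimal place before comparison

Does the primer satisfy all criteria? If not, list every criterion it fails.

Base counts: A=3, T=9, G=2, C=3 (length 17).
length: length 17 ✓
homopolymer run: longest run = 5, exceeds 3 ✗
Tm: Tm = 64.9 + 41·(5 − 16.4)/17 = 37.4°C ✓
GC content: GC 5/17 = 29.4%, outside 43.2–58.7% ✗

Fails: homopolymer run, GC content.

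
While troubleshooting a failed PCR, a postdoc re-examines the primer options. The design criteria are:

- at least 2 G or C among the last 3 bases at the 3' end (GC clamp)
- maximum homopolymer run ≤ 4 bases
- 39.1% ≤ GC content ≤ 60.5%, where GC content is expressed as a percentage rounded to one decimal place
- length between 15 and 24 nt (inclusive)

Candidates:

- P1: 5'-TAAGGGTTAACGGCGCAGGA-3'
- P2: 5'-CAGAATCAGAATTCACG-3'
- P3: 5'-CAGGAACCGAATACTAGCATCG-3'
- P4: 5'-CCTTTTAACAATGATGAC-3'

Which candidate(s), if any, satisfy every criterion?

P1, P2 and P3.

P1 (20 nt, A=6 T=3 G=8 C=3): 3' end GGA has 2 G/C ✓; longest run = 3 ✓; GC 11/20 = 55.0% ✓; length 20 ✓ — passes.
P2 (17 nt, A=7 T=3 G=3 C=4): 3' end ACG has 2 G/C ✓; longest run = 2 ✓; GC 7/17 = 41.2% ✓; length 17 ✓ — passes.
P3 (22 nt, A=8 T=3 G=5 C=6): 3' end TCG has 2 G/C ✓; longest run = 2 ✓; GC 11/22 = 50.0% ✓; length 22 ✓ — passes.
P4 (18 nt, A=6 T=6 G=2 C=4): 3' end GAC has 2 G/C ✓; longest run = 4 ✓; GC 6/18 = 33.3%, outside 39.1–60.5% ✗; length 18 ✓ — fails.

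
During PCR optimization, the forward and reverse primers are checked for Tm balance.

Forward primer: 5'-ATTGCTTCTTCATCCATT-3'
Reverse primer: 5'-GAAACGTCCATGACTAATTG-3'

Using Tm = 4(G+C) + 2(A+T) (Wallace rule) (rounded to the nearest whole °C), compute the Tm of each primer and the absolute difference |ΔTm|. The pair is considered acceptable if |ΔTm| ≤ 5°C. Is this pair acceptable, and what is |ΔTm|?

Forward: A=3 T=9 G=1 C=5 → Tm = 2·12 + 4·6 = 48°C.
Reverse: A=7 T=5 G=4 C=4 → Tm = 2·12 + 4·8 = 56°C.
|ΔTm| = |48 − 56| = 8°C, > 5°C.

|ΔTm| = 8°C; the pair is not acceptable.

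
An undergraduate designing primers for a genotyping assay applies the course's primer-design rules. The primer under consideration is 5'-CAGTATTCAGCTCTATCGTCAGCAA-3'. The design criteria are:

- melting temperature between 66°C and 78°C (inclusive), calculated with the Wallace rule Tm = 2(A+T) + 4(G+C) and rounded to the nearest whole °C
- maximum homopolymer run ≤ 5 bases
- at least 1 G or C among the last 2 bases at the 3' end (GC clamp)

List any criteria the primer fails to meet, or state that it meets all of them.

Base counts: A=7, T=7, G=4, C=7 (length 25).
Tm: Tm = 2·14 + 4·11 = 72°C ✓
homopolymer run: longest run = 2 ✓
GC clamp: 3' end AA has 0 G/C, need ≥1 ✗

Fails: GC clamp.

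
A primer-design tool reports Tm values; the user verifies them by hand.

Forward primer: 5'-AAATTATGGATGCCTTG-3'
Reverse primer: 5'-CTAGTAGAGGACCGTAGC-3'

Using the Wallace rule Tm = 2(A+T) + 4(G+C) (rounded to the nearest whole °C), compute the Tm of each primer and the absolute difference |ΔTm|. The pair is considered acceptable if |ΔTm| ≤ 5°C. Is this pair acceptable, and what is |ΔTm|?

|ΔTm| = 10°C; the pair is not acceptable.

Forward: A=5 T=6 G=4 C=2 → Tm = 2·11 + 4·6 = 46°C.
Reverse: A=5 T=3 G=6 C=4 → Tm = 2·8 + 4·10 = 56°C.
|ΔTm| = |46 − 56| = 10°C, > 5°C.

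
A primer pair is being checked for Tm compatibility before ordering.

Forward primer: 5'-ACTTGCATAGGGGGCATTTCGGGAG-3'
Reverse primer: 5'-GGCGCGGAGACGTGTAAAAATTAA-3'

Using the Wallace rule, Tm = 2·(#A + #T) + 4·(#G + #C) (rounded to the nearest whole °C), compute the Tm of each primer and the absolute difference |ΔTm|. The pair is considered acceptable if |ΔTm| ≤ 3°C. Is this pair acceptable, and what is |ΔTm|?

|ΔTm| = 8°C; the pair is not acceptable.

Forward: A=5 T=6 G=10 C=4 → Tm = 2·11 + 4·14 = 78°C.
Reverse: A=9 T=4 G=8 C=3 → Tm = 2·13 + 4·11 = 70°C.
|ΔTm| = |78 − 70| = 8°C, > 3°C.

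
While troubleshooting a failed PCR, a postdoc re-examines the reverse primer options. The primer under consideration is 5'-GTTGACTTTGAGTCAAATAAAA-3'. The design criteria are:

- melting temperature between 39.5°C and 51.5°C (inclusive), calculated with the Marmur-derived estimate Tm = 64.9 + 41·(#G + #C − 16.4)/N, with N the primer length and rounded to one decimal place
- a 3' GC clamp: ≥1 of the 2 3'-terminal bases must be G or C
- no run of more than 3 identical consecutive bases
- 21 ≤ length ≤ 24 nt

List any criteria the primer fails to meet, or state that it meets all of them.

Fails: GC clamp, homopolymer run.

Base counts: A=9, T=7, G=4, C=2 (length 22).
Tm: Tm = 64.9 + 41·(6 − 16.4)/22 = 45.5°C ✓
GC clamp: 3' end AA has 0 G/C, need ≥1 ✗
homopolymer run: longest run = 4, exceeds 3 ✗
length: length 22 ✓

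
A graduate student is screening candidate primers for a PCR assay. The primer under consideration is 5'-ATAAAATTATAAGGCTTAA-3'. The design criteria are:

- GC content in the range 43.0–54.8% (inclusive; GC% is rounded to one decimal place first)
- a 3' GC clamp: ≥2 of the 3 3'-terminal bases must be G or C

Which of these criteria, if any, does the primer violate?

Base counts: A=10, T=6, G=2, C=1 (length 19).
GC content: GC 3/19 = 15.8%, outside 43.0–54.8% ✗
GC clamp: 3' end TAA has 0 G/C, need ≥2 ✗

Fails: GC content, GC clamp.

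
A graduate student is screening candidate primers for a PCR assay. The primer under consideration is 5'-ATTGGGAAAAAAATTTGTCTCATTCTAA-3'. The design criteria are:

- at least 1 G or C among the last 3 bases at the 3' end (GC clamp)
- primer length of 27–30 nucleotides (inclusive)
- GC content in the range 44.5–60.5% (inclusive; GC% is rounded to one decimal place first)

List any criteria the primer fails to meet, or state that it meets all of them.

Base counts: A=11, T=10, G=4, C=3 (length 28).
GC clamp: 3' end TAA has 0 G/C, need ≥1 ✗
length: length 28 ✓
GC content: GC 7/28 = 25.0%, outside 44.5–60.5% ✗

Fails: GC clamp, GC content.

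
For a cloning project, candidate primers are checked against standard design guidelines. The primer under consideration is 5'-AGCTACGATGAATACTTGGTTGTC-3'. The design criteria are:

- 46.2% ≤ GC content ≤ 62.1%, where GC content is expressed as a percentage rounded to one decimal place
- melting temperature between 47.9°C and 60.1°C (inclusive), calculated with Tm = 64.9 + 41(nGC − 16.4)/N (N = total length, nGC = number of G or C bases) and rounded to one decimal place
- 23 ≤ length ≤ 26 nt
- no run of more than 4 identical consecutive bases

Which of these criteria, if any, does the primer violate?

Base counts: A=6, T=8, G=6, C=4 (length 24).
GC content: GC 10/24 = 41.7%, outside 46.2–62.1% ✗
Tm: Tm = 64.9 + 41·(10 − 16.4)/24 = 54.0°C ✓
length: length 24 ✓
homopolymer run: longest run = 2 ✓

Fails: GC content.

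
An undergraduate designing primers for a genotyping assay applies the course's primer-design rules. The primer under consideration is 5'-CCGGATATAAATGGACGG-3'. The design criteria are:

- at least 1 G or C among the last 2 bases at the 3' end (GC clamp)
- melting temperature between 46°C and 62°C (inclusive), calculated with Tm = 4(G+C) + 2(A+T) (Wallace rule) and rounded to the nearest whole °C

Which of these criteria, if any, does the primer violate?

Base counts: A=6, T=3, G=6, C=3 (length 18).
GC clamp: 3' end GG has 2 G/C ✓
Tm: Tm = 2·9 + 4·9 = 54°C ✓

Meets all criteria.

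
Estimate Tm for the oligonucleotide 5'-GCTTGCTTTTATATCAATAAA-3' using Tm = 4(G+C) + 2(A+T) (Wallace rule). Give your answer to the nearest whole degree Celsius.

Base counts: A=7, T=9, G=2, C=3 (length 21).
Tm = 2·(7+9) + 4·(2+3) = 2·16 + 4·5 = 32 + 20 = 52°C.

52°C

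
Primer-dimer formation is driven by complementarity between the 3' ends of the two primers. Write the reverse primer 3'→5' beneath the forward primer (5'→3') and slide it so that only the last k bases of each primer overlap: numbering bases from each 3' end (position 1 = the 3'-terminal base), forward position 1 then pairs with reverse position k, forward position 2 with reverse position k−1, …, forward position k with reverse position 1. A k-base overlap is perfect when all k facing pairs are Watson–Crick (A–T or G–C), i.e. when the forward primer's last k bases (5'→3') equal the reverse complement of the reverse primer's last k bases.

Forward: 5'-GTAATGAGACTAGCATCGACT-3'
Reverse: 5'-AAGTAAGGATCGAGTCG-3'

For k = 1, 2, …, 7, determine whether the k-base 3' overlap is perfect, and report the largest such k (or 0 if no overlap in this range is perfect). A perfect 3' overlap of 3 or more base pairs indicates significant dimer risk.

Longest perfect overlap: 5 complementary base pairs; significant dimer risk (threshold 3).

Last 7 bases (5'→3') — forward …ATCGACT, reverse …CGAGTCG.
Reverse complement of the reverse primer's last 7 bases: CGACTCG; its first k bases are the reverse complement of the reverse primer's last k bases, so a perfect k-base overlap needs the forward primer's last k bases to equal them.
Comparing (forward last k vs required): k=1: T vs C ✗; k=2: CT vs CG ✗; k=3: ACT vs CGA ✗; k=4: GACT vs CGAC ✗; k=5: CGACT vs CGACT ✓; k=6: TCGACT vs CGACTC ✗; k=7: ATCGACT vs CGACTCG ✗.
Only k = 5 is perfect, so the longest perfect 3' overlap is 5.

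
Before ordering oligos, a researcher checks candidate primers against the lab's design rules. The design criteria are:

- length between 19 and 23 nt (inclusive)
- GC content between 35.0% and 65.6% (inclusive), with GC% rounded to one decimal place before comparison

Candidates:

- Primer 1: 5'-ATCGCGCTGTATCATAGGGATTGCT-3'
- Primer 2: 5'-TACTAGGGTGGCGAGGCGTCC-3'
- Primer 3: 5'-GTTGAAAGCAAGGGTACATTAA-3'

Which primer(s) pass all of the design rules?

Primer 1 (25 nt, A=5 T=8 G=7 C=5): length 25, outside 19–23 ✗; GC 12/25 = 48.0% ✓ — fails.
Primer 2 (21 nt, A=3 T=4 G=9 C=5): length 21 ✓; GC 14/21 = 66.7%, outside 35.0–65.6% ✗ — fails.
Primer 3 (22 nt, A=9 T=5 G=6 C=2): length 22 ✓; GC 8/22 = 36.4% ✓ — passes.

Primer 3 only.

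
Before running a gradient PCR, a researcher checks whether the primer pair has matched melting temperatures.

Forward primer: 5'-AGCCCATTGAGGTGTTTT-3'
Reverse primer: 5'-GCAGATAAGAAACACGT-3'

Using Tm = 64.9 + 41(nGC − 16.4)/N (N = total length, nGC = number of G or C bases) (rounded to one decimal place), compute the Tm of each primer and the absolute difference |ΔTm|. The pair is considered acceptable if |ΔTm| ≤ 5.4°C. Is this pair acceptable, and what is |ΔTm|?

Forward: G+C = 8, N = 18 → Tm = 64.9 + 41·(8 − 16.4)/18 = 45.8°C.
Reverse: G+C = 7, N = 17 → Tm = 64.9 + 41·(7 − 16.4)/17 = 42.2°C.
|ΔTm| = |45.8 − 42.2| = 3.6°C, ≤ 5.4°C.

|ΔTm| = 3.6°C; the pair is acceptable.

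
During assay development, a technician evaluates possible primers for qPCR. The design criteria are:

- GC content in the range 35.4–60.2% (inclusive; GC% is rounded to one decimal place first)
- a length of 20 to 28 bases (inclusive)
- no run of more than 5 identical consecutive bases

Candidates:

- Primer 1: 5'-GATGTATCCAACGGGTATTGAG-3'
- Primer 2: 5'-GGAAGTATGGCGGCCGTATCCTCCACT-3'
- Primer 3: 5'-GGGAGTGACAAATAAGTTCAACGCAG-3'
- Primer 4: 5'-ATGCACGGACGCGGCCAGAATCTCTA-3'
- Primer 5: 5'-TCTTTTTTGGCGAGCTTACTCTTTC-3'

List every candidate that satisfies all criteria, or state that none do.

Primer 1, Primer 2, Primer 3 and Primer 4.

Primer 1 (22 nt, A=6 T=6 G=7 C=3): GC 10/22 = 45.5% ✓; length 22 ✓; longest run = 3 ✓ — passes.
Primer 2 (27 nt, A=5 T=6 G=8 C=8): GC 16/27 = 59.3% ✓; length 27 ✓; longest run = 2 ✓ — passes.
Primer 3 (26 nt, A=10 T=4 G=8 C=4): GC 12/26 = 46.2% ✓; length 26 ✓; longest run = 3 ✓ — passes.
Primer 4 (26 nt, A=7 T=4 G=7 C=8): GC 15/26 = 57.7% ✓; length 26 ✓; longest run = 2 ✓ — passes.
Primer 5 (25 nt, A=2 T=13 G=4 C=6): GC 10/25 = 40.0% ✓; length 25 ✓; longest run = 6, exceeds 5 ✗ — fails.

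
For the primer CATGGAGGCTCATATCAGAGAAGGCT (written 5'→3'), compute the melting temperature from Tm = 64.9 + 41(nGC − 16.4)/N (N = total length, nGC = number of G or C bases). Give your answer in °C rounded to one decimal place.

Base counts: A=8, T=5, G=8, C=5; G+C = 13, N = 26.
Tm = 64.9 + 41·(13 − 16.4)/26 = 64.9 + -139.40/26 = 59.5°C.

59.5°C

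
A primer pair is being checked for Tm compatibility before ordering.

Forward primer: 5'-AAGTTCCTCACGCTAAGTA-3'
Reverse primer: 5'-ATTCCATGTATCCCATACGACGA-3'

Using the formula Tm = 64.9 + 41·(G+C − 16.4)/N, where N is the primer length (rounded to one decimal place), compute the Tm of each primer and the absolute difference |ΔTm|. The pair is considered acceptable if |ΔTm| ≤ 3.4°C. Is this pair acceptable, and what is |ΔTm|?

Forward: G+C = 8, N = 19 → Tm = 64.9 + 41·(8 − 16.4)/19 = 46.8°C.
Reverse: G+C = 10, N = 23 → Tm = 64.9 + 41·(10 − 16.4)/23 = 53.5°C.
|ΔTm| = |46.8 − 53.5| = 6.7°C, > 3.4°C.

|ΔTm| = 6.7°C; the pair is not acceptable.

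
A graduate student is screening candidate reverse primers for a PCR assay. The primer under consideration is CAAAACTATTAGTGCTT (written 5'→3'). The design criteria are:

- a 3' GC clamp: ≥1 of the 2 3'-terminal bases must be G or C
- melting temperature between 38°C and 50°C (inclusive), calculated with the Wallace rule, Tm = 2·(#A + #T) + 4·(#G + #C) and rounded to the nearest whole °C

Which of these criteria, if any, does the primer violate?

Fails: GC clamp.

Base counts: A=6, T=6, G=2, C=3 (length 17).
GC clamp: 3' end TT has 0 G/C, need ≥1 ✗
Tm: Tm = 2·12 + 4·5 = 44°C ✓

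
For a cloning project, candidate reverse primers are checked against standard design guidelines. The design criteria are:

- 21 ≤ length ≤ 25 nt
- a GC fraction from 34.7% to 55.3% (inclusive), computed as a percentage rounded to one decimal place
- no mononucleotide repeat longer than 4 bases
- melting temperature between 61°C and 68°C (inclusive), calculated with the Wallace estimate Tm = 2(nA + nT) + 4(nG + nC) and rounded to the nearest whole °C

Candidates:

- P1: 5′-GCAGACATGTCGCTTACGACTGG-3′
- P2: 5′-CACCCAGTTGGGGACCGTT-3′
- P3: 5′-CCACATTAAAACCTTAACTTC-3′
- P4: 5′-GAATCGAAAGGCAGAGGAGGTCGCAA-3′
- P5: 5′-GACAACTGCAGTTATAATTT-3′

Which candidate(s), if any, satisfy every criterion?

None of the candidates satisfy all criteria.

P1 (23 nt, A=5 T=5 G=7 C=6): length 23 ✓; GC 13/23 = 56.5%, outside 34.7–55.3% ✗; longest run = 2 ✓; Tm = 2·10 + 4·13 = 72°C, outside 61–68°C ✗ — fails.
P2 (19 nt, A=3 T=4 G=6 C=6): length 19, outside 21–25 ✗; GC 12/19 = 63.2%, outside 34.7–55.3% ✗; longest run = 4 ✓; Tm = 2·7 + 4·12 = 62°C ✓ — fails.
P3 (21 nt, A=8 T=6 G=0 C=7): length 21 ✓; GC 7/21 = 33.3%, outside 34.7–55.3% ✗; longest run = 4 ✓; Tm = 2·14 + 4·7 = 56°C, outside 61–68°C ✗ — fails.
P4 (26 nt, A=10 T=2 G=10 C=4): length 26, outside 21–25 ✗; GC 14/26 = 53.8% ✓; longest run = 3 ✓; Tm = 2·12 + 4·14 = 80°C, outside 61–68°C ✗ — fails.
P5 (20 nt, A=7 T=7 G=3 C=3): length 20, outside 21–25 ✗; GC 6/20 = 30.0%, outside 34.7–55.3% ✗; longest run = 3 ✓; Tm = 2·14 + 4·6 = 52°C, outside 61–68°C ✗ — fails.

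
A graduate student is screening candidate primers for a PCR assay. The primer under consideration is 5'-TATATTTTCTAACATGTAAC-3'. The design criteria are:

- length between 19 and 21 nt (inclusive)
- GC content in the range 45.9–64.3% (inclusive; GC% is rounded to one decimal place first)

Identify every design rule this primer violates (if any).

Fails: GC content.

Base counts: A=7, T=9, G=1, C=3 (length 20).
length: length 20 ✓
GC content: GC 4/20 = 20.0%, outside 45.9–64.3% ✗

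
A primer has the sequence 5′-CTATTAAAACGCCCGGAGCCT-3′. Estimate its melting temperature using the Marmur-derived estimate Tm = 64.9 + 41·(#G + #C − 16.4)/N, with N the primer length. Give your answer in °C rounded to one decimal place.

54.4°C

Base counts: A=6, T=4, G=4, C=7; G+C = 11, N = 21.
Tm = 64.9 + 41·(11 − 16.4)/21 = 64.9 + -221.40/21 = 54.4°C.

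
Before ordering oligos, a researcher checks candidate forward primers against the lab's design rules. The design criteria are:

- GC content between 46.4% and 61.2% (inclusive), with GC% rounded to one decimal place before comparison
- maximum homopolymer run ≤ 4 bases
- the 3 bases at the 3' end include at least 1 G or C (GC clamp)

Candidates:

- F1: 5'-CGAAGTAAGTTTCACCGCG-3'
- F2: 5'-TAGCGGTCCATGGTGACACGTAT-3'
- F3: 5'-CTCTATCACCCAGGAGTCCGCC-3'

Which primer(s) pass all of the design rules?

F1 only.

F1 (19 nt, A=5 T=4 G=5 C=5): GC 10/19 = 52.6% ✓; longest run = 3 ✓; 3' end GCG has 3 G/C ✓ — passes.
F2 (23 nt, A=5 T=6 G=7 C=5): GC 12/23 = 52.2% ✓; longest run = 2 ✓; 3' end TAT has 0 G/C, need ≥1 ✗ — fails.
F3 (22 nt, A=4 T=4 G=4 C=10): GC 14/22 = 63.6%, outside 46.4–61.2% ✗; longest run = 3 ✓; 3' end GCC has 3 G/C ✓ — fails.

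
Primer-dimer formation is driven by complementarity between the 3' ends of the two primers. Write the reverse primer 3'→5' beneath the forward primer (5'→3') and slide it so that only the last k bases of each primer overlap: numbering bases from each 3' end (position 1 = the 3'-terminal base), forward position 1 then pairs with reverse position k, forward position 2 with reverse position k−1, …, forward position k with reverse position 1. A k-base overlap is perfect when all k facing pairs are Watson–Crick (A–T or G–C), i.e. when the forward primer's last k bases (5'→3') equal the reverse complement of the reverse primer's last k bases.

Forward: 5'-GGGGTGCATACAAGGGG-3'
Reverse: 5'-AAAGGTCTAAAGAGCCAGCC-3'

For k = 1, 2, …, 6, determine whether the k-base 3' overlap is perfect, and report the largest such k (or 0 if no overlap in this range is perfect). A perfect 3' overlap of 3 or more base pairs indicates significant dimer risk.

Last 6 bases (5'→3') — forward …AAGGGG, reverse …CCAGCC.
Reverse complement of the reverse primer's last 6 bases: GGCTGG; its first k bases are the reverse complement of the reverse primer's last k bases, so a perfect k-base overlap needs the forward primer's last k bases to equal them.
Comparing (forward last k vs required): k=1: G vs G ✓; k=2: GG vs GG ✓; k=3: GGG vs GGC ✗; k=4: GGGG vs GGCT ✗; k=5: AGGGG vs GGCTG ✗; k=6: AAGGGG vs GGCTGG ✗.
Perfect overlaps at k = 1, 2; the largest is 2.

Longest perfect overlap: 2 complementary base pairs; below the dimer-risk threshold (threshold 3).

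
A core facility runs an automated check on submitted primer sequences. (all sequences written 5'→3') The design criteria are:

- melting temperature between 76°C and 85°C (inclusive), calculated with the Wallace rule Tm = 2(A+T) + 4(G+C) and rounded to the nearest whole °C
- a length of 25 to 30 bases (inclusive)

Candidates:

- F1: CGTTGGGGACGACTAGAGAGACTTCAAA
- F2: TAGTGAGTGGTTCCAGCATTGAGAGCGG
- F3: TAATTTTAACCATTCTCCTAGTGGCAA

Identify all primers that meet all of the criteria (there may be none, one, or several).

F1 only.

F1 (28 nt, A=9 T=5 G=9 C=5): Tm = 2·14 + 4·14 = 84°C ✓; length 28 ✓ — passes.
F2 (28 nt, A=6 T=7 G=11 C=4): Tm = 2·13 + 4·15 = 86°C, outside 76–85°C ✗; length 28 ✓ — fails.
F3 (27 nt, A=8 T=10 G=3 C=6): Tm = 2·18 + 4·9 = 72°C, outside 76–85°C ✗; length 27 ✓ — fails.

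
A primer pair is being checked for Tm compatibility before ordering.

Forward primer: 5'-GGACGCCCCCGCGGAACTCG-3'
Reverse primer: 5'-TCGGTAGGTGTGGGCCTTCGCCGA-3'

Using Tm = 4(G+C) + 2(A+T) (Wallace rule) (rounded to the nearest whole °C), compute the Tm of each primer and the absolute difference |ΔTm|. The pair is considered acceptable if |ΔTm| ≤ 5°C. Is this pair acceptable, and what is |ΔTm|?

Forward: A=3 T=1 G=7 C=9 → Tm = 2·4 + 4·16 = 72°C.
Reverse: A=2 T=6 G=10 C=6 → Tm = 2·8 + 4·16 = 80°C.
|ΔTm| = |72 − 80| = 8°C, > 5°C.

|ΔTm| = 8°C; the pair is not acceptable.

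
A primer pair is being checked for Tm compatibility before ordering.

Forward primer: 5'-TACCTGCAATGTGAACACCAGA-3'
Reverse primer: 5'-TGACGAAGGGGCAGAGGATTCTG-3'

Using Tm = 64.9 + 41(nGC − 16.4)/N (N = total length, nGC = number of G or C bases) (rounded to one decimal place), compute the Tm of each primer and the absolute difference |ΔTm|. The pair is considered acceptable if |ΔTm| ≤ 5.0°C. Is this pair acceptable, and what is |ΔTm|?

|ΔTm| = 5.8°C; the pair is not acceptable.

Forward: G+C = 10, N = 22 → Tm = 64.9 + 41·(10 − 16.4)/22 = 53.0°C.
Reverse: G+C = 13, N = 23 → Tm = 64.9 + 41·(13 − 16.4)/23 = 58.8°C.
|ΔTm| = |53.0 − 58.8| = 5.8°C, > 5.0°C.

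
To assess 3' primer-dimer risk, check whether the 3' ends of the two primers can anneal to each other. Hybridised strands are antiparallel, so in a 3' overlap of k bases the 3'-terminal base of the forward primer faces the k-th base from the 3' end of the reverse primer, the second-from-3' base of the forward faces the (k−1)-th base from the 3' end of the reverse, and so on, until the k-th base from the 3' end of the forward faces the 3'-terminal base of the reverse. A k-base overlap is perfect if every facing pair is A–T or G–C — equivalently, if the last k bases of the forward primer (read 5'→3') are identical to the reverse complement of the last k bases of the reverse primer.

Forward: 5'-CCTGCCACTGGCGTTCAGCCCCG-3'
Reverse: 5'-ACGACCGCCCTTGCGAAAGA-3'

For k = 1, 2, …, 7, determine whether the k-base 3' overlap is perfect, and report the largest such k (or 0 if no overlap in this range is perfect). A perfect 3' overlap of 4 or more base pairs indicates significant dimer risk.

Longest perfect overlap: 0 complementary base pairs; below the dimer-risk threshold (threshold 4).

Last 7 bases (5'→3') — forward …AGCCCCG, reverse …CGAAAGA.
Reverse complement of the reverse primer's last 7 bases: TCTTTCG; its first k bases are the reverse complement of the reverse primer's last k bases, so a perfect k-base overlap needs the forward primer's last k bases to equal them.
Comparing (forward last k vs required): k=1: G vs T ✗; k=2: CG vs TC ✗; k=3: CCG vs TCT ✗; k=4: CCCG vs TCTT ✗; k=5: CCCCG vs TCTTT ✗; k=6: GCCCCG vs TCTTTC ✗; k=7: AGCCCCG vs TCTTTCG ✗.
No overlap length from 1 to 7 is perfect, so the longest perfect 3' overlap is 0.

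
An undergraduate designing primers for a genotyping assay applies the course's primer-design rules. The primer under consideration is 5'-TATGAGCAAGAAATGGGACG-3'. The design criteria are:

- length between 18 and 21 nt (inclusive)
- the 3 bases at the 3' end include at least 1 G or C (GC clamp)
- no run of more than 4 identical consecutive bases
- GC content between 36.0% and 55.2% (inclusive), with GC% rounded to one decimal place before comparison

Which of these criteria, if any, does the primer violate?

Base counts: A=8, T=3, G=7, C=2 (length 20).
length: length 20 ✓
GC clamp: 3' end ACG has 2 G/C ✓
homopolymer run: longest run = 3 ✓
GC content: GC 9/20 = 45.0% ✓

Meets all criteria.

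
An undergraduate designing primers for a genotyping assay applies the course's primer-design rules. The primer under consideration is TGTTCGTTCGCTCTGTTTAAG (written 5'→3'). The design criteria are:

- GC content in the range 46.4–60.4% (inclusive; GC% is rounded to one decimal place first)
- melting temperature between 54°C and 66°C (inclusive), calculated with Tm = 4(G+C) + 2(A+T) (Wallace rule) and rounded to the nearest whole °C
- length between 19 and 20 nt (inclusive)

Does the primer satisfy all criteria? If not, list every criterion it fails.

Fails: GC content, length.

Base counts: A=2, T=10, G=5, C=4 (length 21).
GC content: GC 9/21 = 42.9%, outside 46.4–60.4% ✗
Tm: Tm = 2·12 + 4·9 = 60°C ✓
length: length 21, outside 19–20 ✗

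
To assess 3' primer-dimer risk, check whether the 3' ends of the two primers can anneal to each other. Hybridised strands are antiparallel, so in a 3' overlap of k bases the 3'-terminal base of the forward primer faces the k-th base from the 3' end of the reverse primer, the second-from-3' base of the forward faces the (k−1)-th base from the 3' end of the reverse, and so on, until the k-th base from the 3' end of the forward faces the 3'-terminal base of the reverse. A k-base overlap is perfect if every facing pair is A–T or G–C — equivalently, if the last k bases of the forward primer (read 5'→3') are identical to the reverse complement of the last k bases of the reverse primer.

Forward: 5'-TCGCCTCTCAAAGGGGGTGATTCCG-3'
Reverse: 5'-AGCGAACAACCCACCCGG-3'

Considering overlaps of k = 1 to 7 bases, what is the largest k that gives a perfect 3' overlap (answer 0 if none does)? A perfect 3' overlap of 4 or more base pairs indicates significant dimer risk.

Longest perfect overlap: 3 complementary base pairs; below the dimer-risk threshold (threshold 4).

Last 7 bases (5'→3') — forward …GATTCCG, reverse …CACCCGG.
Reverse complement of the reverse primer's last 7 bases: CCGGGTG; its first k bases are the reverse complement of the reverse primer's last k bases, so a perfect k-base overlap needs the forward primer's last k bases to equal them.
Comparing (forward last k vs required): k=1: G vs C ✗; k=2: CG vs CC ✗; k=3: CCG vs CCG ✓; k=4: TCCG vs CCGG ✗; k=5: TTCCG vs CCGGG ✗; k=6: ATTCCG vs CCGGGT ✗; k=7: GATTCCG vs CCGGGTG ✗.
Only k = 3 is perfect, so the longest perfect 3' overlap is 3.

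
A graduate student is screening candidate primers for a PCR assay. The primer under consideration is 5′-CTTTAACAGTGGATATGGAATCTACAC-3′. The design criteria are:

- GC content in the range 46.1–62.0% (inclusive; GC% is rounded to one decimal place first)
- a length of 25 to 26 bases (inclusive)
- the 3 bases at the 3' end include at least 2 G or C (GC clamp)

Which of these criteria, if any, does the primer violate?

Fails: GC content, length.

Base counts: A=9, T=8, G=5, C=5 (length 27).
GC content: GC 10/27 = 37.0%, outside 46.1–62.0% ✗
length: length 27, outside 25–26 ✗
GC clamp: 3' end CAC has 2 G/C ✓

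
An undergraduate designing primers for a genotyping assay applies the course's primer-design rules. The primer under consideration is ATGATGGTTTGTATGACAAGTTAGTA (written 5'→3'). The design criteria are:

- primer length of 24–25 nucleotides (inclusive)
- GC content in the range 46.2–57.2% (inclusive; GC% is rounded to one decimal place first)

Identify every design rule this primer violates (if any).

Fails: length, GC content.

Base counts: A=8, T=10, G=7, C=1 (length 26).
length: length 26, outside 24–25 ✗
GC content: GC 8/26 = 30.8%, outside 46.2–57.2% ✗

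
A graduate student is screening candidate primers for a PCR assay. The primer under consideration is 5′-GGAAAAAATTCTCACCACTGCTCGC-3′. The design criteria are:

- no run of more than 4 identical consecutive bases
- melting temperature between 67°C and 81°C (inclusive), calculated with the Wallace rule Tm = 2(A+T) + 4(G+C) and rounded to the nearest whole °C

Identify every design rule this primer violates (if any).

Base counts: A=8, T=5, G=4, C=8 (length 25).
homopolymer run: longest run = 6, exceeds 4 ✗
Tm: Tm = 2·13 + 4·12 = 74°C ✓

Fails: homopolymer run.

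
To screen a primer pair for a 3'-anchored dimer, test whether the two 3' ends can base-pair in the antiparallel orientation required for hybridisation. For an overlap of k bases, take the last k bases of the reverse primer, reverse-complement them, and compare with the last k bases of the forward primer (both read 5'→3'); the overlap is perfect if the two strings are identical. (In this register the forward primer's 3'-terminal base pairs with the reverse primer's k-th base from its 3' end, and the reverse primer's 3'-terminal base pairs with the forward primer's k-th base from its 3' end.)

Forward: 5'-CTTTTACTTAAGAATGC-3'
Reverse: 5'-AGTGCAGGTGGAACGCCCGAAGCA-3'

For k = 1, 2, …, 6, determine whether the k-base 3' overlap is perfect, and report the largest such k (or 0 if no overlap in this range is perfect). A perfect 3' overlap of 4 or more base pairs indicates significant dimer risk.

Longest perfect overlap: 3 complementary base pairs; below the dimer-risk threshold (threshold 4).

Last 6 bases (5'→3') — forward …GAATGC, reverse …GAAGCA.
Reverse complement of the reverse primer's last 6 bases: TGCTTC; its first k bases are the reverse complement of the reverse primer's last k bases, so a perfect k-base overlap needs the forward primer's last k bases to equal them.
Comparing (forward last k vs required): k=1: C vs T ✗; k=2: GC vs TG ✗; k=3: TGC vs TGC ✓; k=4: ATGC vs TGCT ✗; k=5: AATGC vs TGCTT ✗; k=6: GAATGC vs TGCTTC ✗.
Only k = 3 is perfect, so the longest perfect 3' overlap is 3.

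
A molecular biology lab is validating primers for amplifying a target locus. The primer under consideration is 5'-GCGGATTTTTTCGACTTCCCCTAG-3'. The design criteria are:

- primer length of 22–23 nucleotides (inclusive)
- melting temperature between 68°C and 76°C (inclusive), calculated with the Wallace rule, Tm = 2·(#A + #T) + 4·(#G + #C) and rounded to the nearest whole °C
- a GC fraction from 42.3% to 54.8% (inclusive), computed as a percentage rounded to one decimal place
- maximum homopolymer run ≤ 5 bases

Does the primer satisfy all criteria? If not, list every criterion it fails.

Fails: length, homopolymer run.

Base counts: A=3, T=9, G=5, C=7 (length 24).
length: length 24, outside 22–23 ✗
Tm: Tm = 2·12 + 4·12 = 72°C ✓
GC content: GC 12/24 = 50.0% ✓
homopolymer run: longest run = 6, exceeds 5 ✗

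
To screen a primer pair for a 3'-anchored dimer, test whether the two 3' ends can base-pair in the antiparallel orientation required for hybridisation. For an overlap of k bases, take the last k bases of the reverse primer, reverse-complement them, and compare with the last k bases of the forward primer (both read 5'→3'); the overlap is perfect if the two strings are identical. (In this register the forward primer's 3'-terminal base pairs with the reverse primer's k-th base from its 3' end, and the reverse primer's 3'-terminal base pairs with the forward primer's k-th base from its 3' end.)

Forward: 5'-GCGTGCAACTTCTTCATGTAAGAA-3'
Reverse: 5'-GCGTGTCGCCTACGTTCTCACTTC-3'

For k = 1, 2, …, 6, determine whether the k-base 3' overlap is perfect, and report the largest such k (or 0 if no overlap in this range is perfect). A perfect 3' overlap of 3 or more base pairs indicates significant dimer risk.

Last 6 bases (5'→3') — forward …TAAGAA, reverse …CACTTC.
Reverse complement of the reverse primer's last 6 bases: GAAGTG; its first k bases are the reverse complement of the reverse primer's last k bases, so a perfect k-base overlap needs the forward primer's last k bases to equal them.
Comparing (forward last k vs required): k=1: A vs G ✗; k=2: AA vs GA ✗; k=3: GAA vs GAA ✓; k=4: AGAA vs GAAG ✗; k=5: AAGAA vs GAAGT ✗; k=6: TAAGAA vs GAAGTG ✗.
Only k = 3 is perfect, so the longest perfect 3' overlap is 3.

Longest perfect overlap: 3 complementary base pairs; significant dimer risk (threshold 3).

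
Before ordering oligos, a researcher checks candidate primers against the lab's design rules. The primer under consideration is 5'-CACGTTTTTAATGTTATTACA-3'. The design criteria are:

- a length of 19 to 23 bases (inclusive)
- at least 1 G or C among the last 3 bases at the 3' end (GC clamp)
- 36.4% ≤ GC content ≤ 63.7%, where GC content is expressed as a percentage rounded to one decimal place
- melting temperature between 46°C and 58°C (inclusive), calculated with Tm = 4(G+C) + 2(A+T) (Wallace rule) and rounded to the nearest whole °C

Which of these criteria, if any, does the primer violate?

Base counts: A=6, T=10, G=2, C=3 (length 21).
length: length 21 ✓
GC clamp: 3' end ACA has 1 G/C ✓
GC content: GC 5/21 = 23.8%, outside 36.4–63.7% ✗
Tm: Tm = 2·16 + 4·5 = 52°C ✓

Fails: GC content.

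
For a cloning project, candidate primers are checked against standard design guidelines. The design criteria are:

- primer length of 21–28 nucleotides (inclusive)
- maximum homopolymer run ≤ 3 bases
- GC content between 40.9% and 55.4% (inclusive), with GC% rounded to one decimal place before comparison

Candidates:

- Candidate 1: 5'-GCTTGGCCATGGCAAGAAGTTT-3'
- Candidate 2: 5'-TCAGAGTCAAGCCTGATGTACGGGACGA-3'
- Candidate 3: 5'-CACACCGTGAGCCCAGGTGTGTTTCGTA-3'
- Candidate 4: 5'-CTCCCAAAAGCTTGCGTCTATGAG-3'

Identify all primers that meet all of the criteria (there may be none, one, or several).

Candidate 1 (22 nt, A=5 T=6 G=7 C=4): length 22 ✓; longest run = 3 ✓; GC 11/22 = 50.0% ✓ — passes.
Candidate 2 (28 nt, A=8 T=5 G=9 C=6): length 28 ✓; longest run = 3 ✓; GC 15/28 = 53.6% ✓ — passes.
Candidate 3 (28 nt, A=5 T=7 G=8 C=8): length 28 ✓; longest run = 3 ✓; GC 16/28 = 57.1%, outside 40.9–55.4% ✗ — fails.
Candidate 4 (24 nt, A=6 T=6 G=5 C=7): length 24 ✓; longest run = 4, exceeds 3 ✗; GC 12/24 = 50.0% ✓ — fails.

Candidate 1 and Candidate 2.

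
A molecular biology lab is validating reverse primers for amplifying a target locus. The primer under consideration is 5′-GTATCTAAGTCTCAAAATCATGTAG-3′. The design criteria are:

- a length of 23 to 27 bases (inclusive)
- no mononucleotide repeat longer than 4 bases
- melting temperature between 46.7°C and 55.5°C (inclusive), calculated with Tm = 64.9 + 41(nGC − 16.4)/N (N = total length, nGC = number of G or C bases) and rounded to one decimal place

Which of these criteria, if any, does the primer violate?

Meets all criteria.

Base counts: A=9, T=8, G=4, C=4 (length 25).
length: length 25 ✓
homopolymer run: longest run = 4 ✓
Tm: Tm = 64.9 + 41·(8 − 16.4)/25 = 51.1°C ✓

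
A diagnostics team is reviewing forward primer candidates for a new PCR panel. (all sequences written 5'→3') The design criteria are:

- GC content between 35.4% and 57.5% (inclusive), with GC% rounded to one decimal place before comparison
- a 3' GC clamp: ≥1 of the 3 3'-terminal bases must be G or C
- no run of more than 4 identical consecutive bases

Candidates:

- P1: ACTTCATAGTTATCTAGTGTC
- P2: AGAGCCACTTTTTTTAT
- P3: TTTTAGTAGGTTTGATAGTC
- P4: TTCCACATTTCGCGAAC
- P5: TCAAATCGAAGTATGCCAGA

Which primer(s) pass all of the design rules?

P4 and P5.

P1 (21 nt, A=5 T=9 G=3 C=4): GC 7/21 = 33.3%, outside 35.4–57.5% ✗; 3' end GTC has 2 G/C ✓; longest run = 2 ✓ — fails.
P2 (17 nt, A=4 T=8 G=2 C=3): GC 5/17 = 29.4%, outside 35.4–57.5% ✗; 3' end TAT has 0 G/C, need ≥1 ✗; longest run = 7, exceeds 4 ✗ — fails.
P3 (20 nt, A=4 T=10 G=5 C=1): GC 6/20 = 30.0%, outside 35.4–57.5% ✗; 3' end GTC has 2 G/C ✓; longest run = 4 ✓ — fails.
P4 (17 nt, A=4 T=5 G=2 C=6): GC 8/17 = 47.1% ✓; 3' end AAC has 1 G/C ✓; longest run = 3 ✓ — passes.
P5 (20 nt, A=8 T=4 G=4 C=4): GC 8/20 = 40.0% ✓; 3' end AGA has 1 G/C ✓; longest run = 3 ✓ — passes.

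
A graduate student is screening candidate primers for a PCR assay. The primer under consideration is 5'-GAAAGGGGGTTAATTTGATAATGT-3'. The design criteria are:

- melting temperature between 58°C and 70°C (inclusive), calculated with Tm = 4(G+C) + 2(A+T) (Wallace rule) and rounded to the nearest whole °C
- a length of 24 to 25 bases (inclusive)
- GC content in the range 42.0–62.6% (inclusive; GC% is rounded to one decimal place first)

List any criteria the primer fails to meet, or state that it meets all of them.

Fails: GC content.

Base counts: A=8, T=8, G=8, C=0 (length 24).
Tm: Tm = 2·16 + 4·8 = 64°C ✓
length: length 24 ✓
GC content: GC 8/24 = 33.3%, outside 42.0–62.6% ✗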